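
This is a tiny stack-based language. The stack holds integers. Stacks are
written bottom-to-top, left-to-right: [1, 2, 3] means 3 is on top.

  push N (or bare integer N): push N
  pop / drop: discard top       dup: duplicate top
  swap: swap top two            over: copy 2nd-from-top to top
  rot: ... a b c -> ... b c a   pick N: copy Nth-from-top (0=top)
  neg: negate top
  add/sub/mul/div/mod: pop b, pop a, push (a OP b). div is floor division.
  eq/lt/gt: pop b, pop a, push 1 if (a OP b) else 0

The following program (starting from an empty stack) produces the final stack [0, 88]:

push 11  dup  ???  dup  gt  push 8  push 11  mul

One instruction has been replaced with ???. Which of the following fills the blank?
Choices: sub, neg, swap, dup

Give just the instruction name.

Stack before ???: [11, 11]
Stack after ???:  [0]
Checking each choice:
  sub: MATCH
  neg: produces [11, 0, 88]
  swap: produces [11, 0, 88]
  dup: produces [11, 11, 0, 88]


Answer: sub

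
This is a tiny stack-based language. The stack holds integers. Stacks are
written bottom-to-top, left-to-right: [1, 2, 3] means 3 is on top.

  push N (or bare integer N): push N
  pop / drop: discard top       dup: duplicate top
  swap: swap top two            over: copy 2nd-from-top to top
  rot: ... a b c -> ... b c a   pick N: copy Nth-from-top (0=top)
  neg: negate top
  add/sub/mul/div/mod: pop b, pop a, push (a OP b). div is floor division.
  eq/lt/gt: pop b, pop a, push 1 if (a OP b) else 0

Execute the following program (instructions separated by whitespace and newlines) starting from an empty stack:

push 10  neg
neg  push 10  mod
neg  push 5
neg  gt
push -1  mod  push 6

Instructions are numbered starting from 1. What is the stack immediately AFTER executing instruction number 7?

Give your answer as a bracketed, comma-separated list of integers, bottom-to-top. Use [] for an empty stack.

Answer: [0, 5]

Derivation:
Step 1 ('push 10'): [10]
Step 2 ('neg'): [-10]
Step 3 ('neg'): [10]
Step 4 ('push 10'): [10, 10]
Step 5 ('mod'): [0]
Step 6 ('neg'): [0]
Step 7 ('push 5'): [0, 5]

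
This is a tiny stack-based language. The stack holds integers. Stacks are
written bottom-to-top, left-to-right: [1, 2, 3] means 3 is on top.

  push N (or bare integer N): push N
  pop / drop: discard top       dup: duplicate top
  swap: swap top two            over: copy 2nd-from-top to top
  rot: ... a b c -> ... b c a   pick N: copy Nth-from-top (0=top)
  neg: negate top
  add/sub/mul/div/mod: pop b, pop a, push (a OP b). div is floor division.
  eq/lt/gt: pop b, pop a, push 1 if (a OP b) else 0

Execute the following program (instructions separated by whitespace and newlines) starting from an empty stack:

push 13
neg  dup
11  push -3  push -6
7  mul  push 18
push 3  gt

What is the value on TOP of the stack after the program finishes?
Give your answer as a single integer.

After 'push 13': [13]
After 'neg': [-13]
After 'dup': [-13, -13]
After 'push 11': [-13, -13, 11]
After 'push -3': [-13, -13, 11, -3]
After 'push -6': [-13, -13, 11, -3, -6]
After 'push 7': [-13, -13, 11, -3, -6, 7]
After 'mul': [-13, -13, 11, -3, -42]
After 'push 18': [-13, -13, 11, -3, -42, 18]
After 'push 3': [-13, -13, 11, -3, -42, 18, 3]
After 'gt': [-13, -13, 11, -3, -42, 1]

Answer: 1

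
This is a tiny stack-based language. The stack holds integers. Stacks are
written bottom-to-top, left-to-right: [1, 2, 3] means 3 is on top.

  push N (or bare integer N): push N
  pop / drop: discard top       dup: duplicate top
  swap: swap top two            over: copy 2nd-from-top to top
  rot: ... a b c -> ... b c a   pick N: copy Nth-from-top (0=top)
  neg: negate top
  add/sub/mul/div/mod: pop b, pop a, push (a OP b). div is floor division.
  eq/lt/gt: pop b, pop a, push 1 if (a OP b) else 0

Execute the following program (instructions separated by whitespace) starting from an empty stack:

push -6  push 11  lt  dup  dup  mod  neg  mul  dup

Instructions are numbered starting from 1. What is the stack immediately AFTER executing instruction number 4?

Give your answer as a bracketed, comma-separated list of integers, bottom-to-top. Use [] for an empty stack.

Answer: [1, 1]

Derivation:
Step 1 ('push -6'): [-6]
Step 2 ('push 11'): [-6, 11]
Step 3 ('lt'): [1]
Step 4 ('dup'): [1, 1]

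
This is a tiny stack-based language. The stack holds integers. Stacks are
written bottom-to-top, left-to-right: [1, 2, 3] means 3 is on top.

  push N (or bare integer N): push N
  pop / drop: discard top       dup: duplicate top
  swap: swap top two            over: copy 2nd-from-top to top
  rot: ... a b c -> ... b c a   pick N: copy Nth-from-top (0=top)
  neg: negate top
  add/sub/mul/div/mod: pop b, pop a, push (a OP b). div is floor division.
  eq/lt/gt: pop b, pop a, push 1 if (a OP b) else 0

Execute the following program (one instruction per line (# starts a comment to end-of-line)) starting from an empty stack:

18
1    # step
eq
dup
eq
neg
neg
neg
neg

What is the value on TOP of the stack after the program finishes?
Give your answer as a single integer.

After 'push 18': [18]
After 'push 1': [18, 1]
After 'eq': [0]
After 'dup': [0, 0]
After 'eq': [1]
After 'neg': [-1]
After 'neg': [1]
After 'neg': [-1]
After 'neg': [1]

Answer: 1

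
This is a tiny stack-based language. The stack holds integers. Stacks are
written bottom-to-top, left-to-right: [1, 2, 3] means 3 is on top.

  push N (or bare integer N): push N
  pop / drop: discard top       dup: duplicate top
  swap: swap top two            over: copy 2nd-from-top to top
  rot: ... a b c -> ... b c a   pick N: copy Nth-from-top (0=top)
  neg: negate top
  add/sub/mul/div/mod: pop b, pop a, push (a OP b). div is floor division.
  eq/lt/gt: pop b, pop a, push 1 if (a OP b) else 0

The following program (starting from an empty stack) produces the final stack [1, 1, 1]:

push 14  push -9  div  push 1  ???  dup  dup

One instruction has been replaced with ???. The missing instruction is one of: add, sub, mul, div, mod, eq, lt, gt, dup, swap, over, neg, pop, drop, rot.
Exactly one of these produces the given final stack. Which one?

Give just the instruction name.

Answer: lt

Derivation:
Stack before ???: [-2, 1]
Stack after ???:  [1]
The instruction that transforms [-2, 1] -> [1] is: lt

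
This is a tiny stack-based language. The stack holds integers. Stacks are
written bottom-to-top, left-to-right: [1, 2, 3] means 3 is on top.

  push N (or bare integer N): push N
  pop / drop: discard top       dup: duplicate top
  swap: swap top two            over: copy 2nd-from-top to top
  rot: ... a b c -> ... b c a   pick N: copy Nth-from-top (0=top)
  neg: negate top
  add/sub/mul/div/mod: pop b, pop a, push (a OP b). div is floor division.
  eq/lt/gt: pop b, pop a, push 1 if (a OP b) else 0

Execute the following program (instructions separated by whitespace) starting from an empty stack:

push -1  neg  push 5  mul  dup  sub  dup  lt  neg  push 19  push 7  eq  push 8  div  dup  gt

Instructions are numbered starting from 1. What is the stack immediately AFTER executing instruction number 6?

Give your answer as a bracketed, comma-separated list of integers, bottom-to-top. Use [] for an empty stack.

Step 1 ('push -1'): [-1]
Step 2 ('neg'): [1]
Step 3 ('push 5'): [1, 5]
Step 4 ('mul'): [5]
Step 5 ('dup'): [5, 5]
Step 6 ('sub'): [0]

Answer: [0]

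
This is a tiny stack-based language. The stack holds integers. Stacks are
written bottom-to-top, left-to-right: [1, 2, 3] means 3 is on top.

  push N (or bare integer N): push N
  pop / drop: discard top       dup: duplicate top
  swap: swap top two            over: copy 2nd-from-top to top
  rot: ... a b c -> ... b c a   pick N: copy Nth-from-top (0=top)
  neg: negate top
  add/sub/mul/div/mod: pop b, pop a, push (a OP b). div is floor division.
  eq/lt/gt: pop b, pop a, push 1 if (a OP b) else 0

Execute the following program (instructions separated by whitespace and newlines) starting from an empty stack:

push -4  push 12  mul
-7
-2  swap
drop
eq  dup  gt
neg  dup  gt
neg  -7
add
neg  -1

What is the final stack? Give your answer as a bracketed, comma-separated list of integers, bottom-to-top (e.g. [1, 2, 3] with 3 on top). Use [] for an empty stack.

After 'push -4': [-4]
After 'push 12': [-4, 12]
After 'mul': [-48]
After 'push -7': [-48, -7]
After 'push -2': [-48, -7, -2]
After 'swap': [-48, -2, -7]
After 'drop': [-48, -2]
After 'eq': [0]
After 'dup': [0, 0]
After 'gt': [0]
After 'neg': [0]
After 'dup': [0, 0]
After 'gt': [0]
After 'neg': [0]
After 'push -7': [0, -7]
After 'add': [-7]
After 'neg': [7]
After 'push -1': [7, -1]

Answer: [7, -1]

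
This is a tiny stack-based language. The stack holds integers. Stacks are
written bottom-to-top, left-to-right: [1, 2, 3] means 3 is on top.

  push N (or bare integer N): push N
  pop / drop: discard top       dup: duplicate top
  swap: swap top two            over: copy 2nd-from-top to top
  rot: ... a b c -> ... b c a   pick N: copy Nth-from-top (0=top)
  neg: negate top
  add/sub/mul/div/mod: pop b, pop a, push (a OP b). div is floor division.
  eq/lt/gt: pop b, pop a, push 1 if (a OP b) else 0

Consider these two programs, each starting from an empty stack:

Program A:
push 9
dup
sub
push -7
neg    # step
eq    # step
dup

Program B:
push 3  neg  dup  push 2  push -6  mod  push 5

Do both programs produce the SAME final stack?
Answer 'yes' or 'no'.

Program A trace:
  After 'push 9': [9]
  After 'dup': [9, 9]
  After 'sub': [0]
  After 'push -7': [0, -7]
  After 'neg': [0, 7]
  After 'eq': [0]
  After 'dup': [0, 0]
Program A final stack: [0, 0]

Program B trace:
  After 'push 3': [3]
  After 'neg': [-3]
  After 'dup': [-3, -3]
  After 'push 2': [-3, -3, 2]
  After 'push -6': [-3, -3, 2, -6]
  After 'mod': [-3, -3, -4]
  After 'push 5': [-3, -3, -4, 5]
Program B final stack: [-3, -3, -4, 5]
Same: no

Answer: no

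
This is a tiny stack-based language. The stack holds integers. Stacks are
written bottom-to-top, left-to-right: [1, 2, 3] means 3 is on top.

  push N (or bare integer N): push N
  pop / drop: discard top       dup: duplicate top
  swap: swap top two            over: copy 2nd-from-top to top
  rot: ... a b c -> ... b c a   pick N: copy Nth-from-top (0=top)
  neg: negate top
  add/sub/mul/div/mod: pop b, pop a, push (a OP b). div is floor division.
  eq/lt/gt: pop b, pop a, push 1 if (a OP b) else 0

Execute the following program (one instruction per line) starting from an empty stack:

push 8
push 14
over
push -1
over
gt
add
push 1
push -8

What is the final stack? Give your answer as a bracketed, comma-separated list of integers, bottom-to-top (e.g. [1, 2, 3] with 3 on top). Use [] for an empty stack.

Answer: [8, 14, 8, 1, -8]

Derivation:
After 'push 8': [8]
After 'push 14': [8, 14]
After 'over': [8, 14, 8]
After 'push -1': [8, 14, 8, -1]
After 'over': [8, 14, 8, -1, 8]
After 'gt': [8, 14, 8, 0]
After 'add': [8, 14, 8]
After 'push 1': [8, 14, 8, 1]
After 'push -8': [8, 14, 8, 1, -8]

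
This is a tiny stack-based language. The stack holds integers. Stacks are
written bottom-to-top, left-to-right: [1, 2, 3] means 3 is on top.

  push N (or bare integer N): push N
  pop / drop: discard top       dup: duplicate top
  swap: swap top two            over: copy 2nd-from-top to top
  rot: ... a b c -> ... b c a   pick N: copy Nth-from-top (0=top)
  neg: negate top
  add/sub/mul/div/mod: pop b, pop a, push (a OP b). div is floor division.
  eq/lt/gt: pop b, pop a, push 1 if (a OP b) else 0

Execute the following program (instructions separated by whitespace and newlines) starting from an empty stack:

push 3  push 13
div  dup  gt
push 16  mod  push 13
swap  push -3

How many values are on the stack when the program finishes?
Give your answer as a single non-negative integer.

After 'push 3': stack = [3] (depth 1)
After 'push 13': stack = [3, 13] (depth 2)
After 'div': stack = [0] (depth 1)
After 'dup': stack = [0, 0] (depth 2)
After 'gt': stack = [0] (depth 1)
After 'push 16': stack = [0, 16] (depth 2)
After 'mod': stack = [0] (depth 1)
After 'push 13': stack = [0, 13] (depth 2)
After 'swap': stack = [13, 0] (depth 2)
After 'push -3': stack = [13, 0, -3] (depth 3)

Answer: 3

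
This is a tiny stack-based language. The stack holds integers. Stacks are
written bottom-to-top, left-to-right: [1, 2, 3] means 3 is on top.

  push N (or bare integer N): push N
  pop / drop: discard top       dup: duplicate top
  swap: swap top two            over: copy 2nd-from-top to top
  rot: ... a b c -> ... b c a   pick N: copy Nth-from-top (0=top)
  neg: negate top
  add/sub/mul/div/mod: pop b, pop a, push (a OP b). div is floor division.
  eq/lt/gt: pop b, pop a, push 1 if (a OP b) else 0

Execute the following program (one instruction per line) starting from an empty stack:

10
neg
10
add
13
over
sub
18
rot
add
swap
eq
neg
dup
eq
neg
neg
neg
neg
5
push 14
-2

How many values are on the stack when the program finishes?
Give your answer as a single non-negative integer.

After 'push 10': stack = [10] (depth 1)
After 'neg': stack = [-10] (depth 1)
After 'push 10': stack = [-10, 10] (depth 2)
After 'add': stack = [0] (depth 1)
After 'push 13': stack = [0, 13] (depth 2)
After 'over': stack = [0, 13, 0] (depth 3)
After 'sub': stack = [0, 13] (depth 2)
After 'push 18': stack = [0, 13, 18] (depth 3)
After 'rot': stack = [13, 18, 0] (depth 3)
After 'add': stack = [13, 18] (depth 2)
  ...
After 'neg': stack = [0] (depth 1)
After 'dup': stack = [0, 0] (depth 2)
After 'eq': stack = [1] (depth 1)
After 'neg': stack = [-1] (depth 1)
After 'neg': stack = [1] (depth 1)
After 'neg': stack = [-1] (depth 1)
After 'neg': stack = [1] (depth 1)
After 'push 5': stack = [1, 5] (depth 2)
After 'push 14': stack = [1, 5, 14] (depth 3)
After 'push -2': stack = [1, 5, 14, -2] (depth 4)

Answer: 4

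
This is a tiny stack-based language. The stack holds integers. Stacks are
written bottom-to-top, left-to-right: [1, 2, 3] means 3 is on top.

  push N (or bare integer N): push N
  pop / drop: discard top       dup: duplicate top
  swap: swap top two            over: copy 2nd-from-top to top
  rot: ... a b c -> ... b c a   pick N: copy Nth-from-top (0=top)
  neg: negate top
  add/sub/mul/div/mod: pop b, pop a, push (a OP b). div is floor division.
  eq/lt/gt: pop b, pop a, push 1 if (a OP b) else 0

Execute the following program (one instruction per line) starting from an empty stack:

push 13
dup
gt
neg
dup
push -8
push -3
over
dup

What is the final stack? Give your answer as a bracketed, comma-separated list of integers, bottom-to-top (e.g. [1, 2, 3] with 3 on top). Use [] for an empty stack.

Answer: [0, 0, -8, -3, -8, -8]

Derivation:
After 'push 13': [13]
After 'dup': [13, 13]
After 'gt': [0]
After 'neg': [0]
After 'dup': [0, 0]
After 'push -8': [0, 0, -8]
After 'push -3': [0, 0, -8, -3]
After 'over': [0, 0, -8, -3, -8]
After 'dup': [0, 0, -8, -3, -8, -8]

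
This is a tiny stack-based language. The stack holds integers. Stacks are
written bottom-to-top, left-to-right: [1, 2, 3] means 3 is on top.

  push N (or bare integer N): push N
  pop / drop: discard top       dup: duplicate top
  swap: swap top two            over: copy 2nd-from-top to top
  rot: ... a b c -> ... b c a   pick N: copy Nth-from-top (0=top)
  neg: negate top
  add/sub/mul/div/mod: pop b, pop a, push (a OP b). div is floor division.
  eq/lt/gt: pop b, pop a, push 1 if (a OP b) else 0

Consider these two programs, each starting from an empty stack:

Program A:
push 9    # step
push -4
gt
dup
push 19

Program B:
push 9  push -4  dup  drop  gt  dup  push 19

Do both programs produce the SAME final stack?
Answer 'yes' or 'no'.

Answer: yes

Derivation:
Program A trace:
  After 'push 9': [9]
  After 'push -4': [9, -4]
  After 'gt': [1]
  After 'dup': [1, 1]
  After 'push 19': [1, 1, 19]
Program A final stack: [1, 1, 19]

Program B trace:
  After 'push 9': [9]
  After 'push -4': [9, -4]
  After 'dup': [9, -4, -4]
  After 'drop': [9, -4]
  After 'gt': [1]
  After 'dup': [1, 1]
  After 'push 19': [1, 1, 19]
Program B final stack: [1, 1, 19]
Same: yes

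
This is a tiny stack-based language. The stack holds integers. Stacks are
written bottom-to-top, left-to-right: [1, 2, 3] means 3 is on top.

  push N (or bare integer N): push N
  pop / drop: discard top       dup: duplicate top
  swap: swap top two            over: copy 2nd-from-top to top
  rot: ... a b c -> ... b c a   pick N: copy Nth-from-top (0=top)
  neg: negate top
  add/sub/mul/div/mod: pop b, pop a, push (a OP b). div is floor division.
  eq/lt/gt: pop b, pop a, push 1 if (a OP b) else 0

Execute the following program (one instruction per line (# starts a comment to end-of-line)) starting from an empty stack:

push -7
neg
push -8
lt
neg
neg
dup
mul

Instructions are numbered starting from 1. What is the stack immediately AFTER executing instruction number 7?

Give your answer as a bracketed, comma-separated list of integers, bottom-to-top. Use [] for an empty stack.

Answer: [0, 0]

Derivation:
Step 1 ('push -7'): [-7]
Step 2 ('neg'): [7]
Step 3 ('push -8'): [7, -8]
Step 4 ('lt'): [0]
Step 5 ('neg'): [0]
Step 6 ('neg'): [0]
Step 7 ('dup'): [0, 0]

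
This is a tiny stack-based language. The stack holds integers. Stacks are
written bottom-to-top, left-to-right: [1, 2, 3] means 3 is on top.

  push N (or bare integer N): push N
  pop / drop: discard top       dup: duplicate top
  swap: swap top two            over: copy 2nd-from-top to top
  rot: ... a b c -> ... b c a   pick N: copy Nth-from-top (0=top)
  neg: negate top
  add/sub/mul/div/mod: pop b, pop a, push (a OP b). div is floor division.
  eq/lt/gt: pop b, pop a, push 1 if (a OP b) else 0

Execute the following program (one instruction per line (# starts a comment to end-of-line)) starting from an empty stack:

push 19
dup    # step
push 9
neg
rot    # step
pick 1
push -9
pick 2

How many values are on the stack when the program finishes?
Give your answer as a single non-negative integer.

Answer: 6

Derivation:
After 'push 19': stack = [19] (depth 1)
After 'dup': stack = [19, 19] (depth 2)
After 'push 9': stack = [19, 19, 9] (depth 3)
After 'neg': stack = [19, 19, -9] (depth 3)
After 'rot': stack = [19, -9, 19] (depth 3)
After 'pick 1': stack = [19, -9, 19, -9] (depth 4)
After 'push -9': stack = [19, -9, 19, -9, -9] (depth 5)
After 'pick 2': stack = [19, -9, 19, -9, -9, 19] (depth 6)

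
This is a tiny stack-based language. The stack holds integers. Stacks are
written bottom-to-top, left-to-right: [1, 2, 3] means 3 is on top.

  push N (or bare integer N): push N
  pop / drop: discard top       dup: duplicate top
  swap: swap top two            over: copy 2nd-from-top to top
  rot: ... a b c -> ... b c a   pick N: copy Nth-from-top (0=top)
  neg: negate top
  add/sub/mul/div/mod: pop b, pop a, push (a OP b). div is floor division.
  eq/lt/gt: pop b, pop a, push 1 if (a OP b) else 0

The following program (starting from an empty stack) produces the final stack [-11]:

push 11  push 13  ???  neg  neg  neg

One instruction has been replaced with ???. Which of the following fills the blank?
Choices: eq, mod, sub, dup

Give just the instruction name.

Stack before ???: [11, 13]
Stack after ???:  [11]
Checking each choice:
  eq: produces [0]
  mod: MATCH
  sub: produces [2]
  dup: produces [11, 13, -13]


Answer: mod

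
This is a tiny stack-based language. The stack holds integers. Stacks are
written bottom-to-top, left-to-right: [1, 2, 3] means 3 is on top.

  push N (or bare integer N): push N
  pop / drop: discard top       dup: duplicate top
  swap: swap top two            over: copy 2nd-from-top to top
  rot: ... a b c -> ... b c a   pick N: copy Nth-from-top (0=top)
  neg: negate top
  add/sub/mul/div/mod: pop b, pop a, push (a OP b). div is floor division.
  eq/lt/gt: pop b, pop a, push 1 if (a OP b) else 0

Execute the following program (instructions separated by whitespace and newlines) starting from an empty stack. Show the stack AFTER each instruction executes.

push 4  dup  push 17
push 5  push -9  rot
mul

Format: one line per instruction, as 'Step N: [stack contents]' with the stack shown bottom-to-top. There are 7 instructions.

Step 1: [4]
Step 2: [4, 4]
Step 3: [4, 4, 17]
Step 4: [4, 4, 17, 5]
Step 5: [4, 4, 17, 5, -9]
Step 6: [4, 4, 5, -9, 17]
Step 7: [4, 4, 5, -153]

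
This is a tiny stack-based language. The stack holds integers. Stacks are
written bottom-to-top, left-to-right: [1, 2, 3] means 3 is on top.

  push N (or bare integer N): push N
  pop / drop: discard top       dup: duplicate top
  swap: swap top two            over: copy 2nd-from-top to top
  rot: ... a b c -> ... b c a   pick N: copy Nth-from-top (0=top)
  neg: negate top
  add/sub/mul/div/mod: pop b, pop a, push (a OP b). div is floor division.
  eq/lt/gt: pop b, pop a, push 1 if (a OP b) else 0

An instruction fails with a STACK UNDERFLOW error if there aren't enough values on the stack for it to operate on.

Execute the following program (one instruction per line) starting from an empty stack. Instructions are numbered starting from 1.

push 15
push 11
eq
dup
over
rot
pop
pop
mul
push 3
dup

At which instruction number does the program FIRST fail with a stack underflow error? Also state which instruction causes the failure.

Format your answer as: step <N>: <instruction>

Step 1 ('push 15'): stack = [15], depth = 1
Step 2 ('push 11'): stack = [15, 11], depth = 2
Step 3 ('eq'): stack = [0], depth = 1
Step 4 ('dup'): stack = [0, 0], depth = 2
Step 5 ('over'): stack = [0, 0, 0], depth = 3
Step 6 ('rot'): stack = [0, 0, 0], depth = 3
Step 7 ('pop'): stack = [0, 0], depth = 2
Step 8 ('pop'): stack = [0], depth = 1
Step 9 ('mul'): needs 2 value(s) but depth is 1 — STACK UNDERFLOW

Answer: step 9: mul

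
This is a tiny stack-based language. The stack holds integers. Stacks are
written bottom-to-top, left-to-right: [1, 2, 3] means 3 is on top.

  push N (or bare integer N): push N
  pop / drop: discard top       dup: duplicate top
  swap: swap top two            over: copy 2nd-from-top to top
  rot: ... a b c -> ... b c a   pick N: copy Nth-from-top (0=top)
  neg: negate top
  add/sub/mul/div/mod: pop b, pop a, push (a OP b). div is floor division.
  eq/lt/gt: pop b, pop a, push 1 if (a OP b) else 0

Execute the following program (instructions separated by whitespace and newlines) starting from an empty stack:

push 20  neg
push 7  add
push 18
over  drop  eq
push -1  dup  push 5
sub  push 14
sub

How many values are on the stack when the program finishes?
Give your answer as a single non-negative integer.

After 'push 20': stack = [20] (depth 1)
After 'neg': stack = [-20] (depth 1)
After 'push 7': stack = [-20, 7] (depth 2)
After 'add': stack = [-13] (depth 1)
After 'push 18': stack = [-13, 18] (depth 2)
After 'over': stack = [-13, 18, -13] (depth 3)
After 'drop': stack = [-13, 18] (depth 2)
After 'eq': stack = [0] (depth 1)
After 'push -1': stack = [0, -1] (depth 2)
After 'dup': stack = [0, -1, -1] (depth 3)
After 'push 5': stack = [0, -1, -1, 5] (depth 4)
After 'sub': stack = [0, -1, -6] (depth 3)
After 'push 14': stack = [0, -1, -6, 14] (depth 4)
After 'sub': stack = [0, -1, -20] (depth 3)

Answer: 3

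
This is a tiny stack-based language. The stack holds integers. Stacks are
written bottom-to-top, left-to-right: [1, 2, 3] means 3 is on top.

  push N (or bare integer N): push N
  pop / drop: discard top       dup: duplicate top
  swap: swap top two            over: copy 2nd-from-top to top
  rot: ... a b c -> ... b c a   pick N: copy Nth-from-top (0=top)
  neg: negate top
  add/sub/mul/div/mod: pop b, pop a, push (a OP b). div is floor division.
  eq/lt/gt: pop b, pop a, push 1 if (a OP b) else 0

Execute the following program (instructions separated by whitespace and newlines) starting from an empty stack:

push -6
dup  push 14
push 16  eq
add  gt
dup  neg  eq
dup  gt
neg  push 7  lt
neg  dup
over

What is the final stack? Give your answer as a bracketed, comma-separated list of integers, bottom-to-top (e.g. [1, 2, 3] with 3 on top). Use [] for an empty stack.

After 'push -6': [-6]
After 'dup': [-6, -6]
After 'push 14': [-6, -6, 14]
After 'push 16': [-6, -6, 14, 16]
After 'eq': [-6, -6, 0]
After 'add': [-6, -6]
After 'gt': [0]
After 'dup': [0, 0]
After 'neg': [0, 0]
After 'eq': [1]
After 'dup': [1, 1]
After 'gt': [0]
After 'neg': [0]
After 'push 7': [0, 7]
After 'lt': [1]
After 'neg': [-1]
After 'dup': [-1, -1]
After 'over': [-1, -1, -1]

Answer: [-1, -1, -1]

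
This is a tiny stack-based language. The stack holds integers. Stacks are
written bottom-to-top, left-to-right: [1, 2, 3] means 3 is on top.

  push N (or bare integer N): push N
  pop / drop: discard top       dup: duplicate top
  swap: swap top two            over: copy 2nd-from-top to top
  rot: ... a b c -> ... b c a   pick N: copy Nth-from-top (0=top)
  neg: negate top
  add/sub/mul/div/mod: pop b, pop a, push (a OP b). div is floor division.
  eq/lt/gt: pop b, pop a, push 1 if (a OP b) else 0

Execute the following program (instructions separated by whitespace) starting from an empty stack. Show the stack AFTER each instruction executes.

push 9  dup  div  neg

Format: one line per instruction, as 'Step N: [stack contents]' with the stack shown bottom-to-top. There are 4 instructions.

Step 1: [9]
Step 2: [9, 9]
Step 3: [1]
Step 4: [-1]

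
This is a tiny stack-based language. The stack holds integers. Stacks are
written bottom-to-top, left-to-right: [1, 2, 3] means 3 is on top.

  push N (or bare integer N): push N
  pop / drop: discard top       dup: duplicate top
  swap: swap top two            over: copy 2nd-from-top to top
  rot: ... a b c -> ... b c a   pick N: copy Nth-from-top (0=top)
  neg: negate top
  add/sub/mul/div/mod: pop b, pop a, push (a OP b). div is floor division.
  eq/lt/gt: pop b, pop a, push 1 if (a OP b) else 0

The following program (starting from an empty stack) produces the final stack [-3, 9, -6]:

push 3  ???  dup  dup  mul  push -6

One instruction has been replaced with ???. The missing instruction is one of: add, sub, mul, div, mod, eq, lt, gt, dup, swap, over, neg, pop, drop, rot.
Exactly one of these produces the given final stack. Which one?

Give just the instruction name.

Stack before ???: [3]
Stack after ???:  [-3]
The instruction that transforms [3] -> [-3] is: neg

Answer: neg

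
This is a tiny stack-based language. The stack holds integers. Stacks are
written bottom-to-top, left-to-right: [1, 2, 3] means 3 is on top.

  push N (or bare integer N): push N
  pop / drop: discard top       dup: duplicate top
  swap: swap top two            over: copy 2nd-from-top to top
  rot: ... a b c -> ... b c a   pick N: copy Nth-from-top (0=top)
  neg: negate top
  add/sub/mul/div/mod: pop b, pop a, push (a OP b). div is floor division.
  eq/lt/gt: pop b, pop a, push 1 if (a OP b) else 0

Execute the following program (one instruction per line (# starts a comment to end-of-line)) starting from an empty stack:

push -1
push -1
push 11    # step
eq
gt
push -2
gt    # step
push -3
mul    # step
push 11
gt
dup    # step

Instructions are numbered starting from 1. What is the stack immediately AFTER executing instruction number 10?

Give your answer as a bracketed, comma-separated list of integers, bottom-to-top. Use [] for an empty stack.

Answer: [-3, 11]

Derivation:
Step 1 ('push -1'): [-1]
Step 2 ('push -1'): [-1, -1]
Step 3 ('push 11'): [-1, -1, 11]
Step 4 ('eq'): [-1, 0]
Step 5 ('gt'): [0]
Step 6 ('push -2'): [0, -2]
Step 7 ('gt'): [1]
Step 8 ('push -3'): [1, -3]
Step 9 ('mul'): [-3]
Step 10 ('push 11'): [-3, 11]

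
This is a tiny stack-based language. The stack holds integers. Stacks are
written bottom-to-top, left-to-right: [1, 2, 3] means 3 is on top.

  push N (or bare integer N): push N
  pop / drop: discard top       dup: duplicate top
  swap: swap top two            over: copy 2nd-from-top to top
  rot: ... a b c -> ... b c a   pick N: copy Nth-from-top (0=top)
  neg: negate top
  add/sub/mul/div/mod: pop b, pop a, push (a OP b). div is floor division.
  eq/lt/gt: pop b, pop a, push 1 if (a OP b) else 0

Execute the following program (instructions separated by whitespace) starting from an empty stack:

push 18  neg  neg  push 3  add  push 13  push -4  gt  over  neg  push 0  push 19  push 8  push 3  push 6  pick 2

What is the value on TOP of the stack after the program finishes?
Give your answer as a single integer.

Answer: 8

Derivation:
After 'push 18': [18]
After 'neg': [-18]
After 'neg': [18]
After 'push 3': [18, 3]
After 'add': [21]
After 'push 13': [21, 13]
After 'push -4': [21, 13, -4]
After 'gt': [21, 1]
After 'over': [21, 1, 21]
After 'neg': [21, 1, -21]
After 'push 0': [21, 1, -21, 0]
After 'push 19': [21, 1, -21, 0, 19]
After 'push 8': [21, 1, -21, 0, 19, 8]
After 'push 3': [21, 1, -21, 0, 19, 8, 3]
After 'push 6': [21, 1, -21, 0, 19, 8, 3, 6]
After 'pick 2': [21, 1, -21, 0, 19, 8, 3, 6, 8]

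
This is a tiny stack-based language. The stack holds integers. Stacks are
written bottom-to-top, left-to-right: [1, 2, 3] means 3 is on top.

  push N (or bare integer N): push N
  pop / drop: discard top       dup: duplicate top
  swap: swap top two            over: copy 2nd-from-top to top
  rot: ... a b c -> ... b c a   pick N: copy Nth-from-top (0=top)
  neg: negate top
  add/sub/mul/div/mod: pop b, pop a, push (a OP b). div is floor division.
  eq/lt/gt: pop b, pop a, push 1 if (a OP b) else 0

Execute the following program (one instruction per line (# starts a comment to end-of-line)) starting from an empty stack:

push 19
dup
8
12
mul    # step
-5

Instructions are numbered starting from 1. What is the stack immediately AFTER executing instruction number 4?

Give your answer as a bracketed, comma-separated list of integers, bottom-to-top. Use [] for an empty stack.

Answer: [19, 19, 8, 12]

Derivation:
Step 1 ('push 19'): [19]
Step 2 ('dup'): [19, 19]
Step 3 ('8'): [19, 19, 8]
Step 4 ('12'): [19, 19, 8, 12]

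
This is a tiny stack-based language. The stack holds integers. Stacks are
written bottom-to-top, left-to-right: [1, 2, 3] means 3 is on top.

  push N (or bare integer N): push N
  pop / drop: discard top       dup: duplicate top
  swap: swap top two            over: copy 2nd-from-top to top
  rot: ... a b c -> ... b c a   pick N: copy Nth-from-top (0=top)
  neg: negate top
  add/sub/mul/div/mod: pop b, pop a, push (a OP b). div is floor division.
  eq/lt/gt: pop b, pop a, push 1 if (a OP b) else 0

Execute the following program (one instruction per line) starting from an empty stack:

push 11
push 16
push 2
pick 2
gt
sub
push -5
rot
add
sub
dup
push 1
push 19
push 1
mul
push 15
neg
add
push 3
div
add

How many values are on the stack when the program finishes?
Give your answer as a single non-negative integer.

Answer: 3

Derivation:
After 'push 11': stack = [11] (depth 1)
After 'push 16': stack = [11, 16] (depth 2)
After 'push 2': stack = [11, 16, 2] (depth 3)
After 'pick 2': stack = [11, 16, 2, 11] (depth 4)
After 'gt': stack = [11, 16, 0] (depth 3)
After 'sub': stack = [11, 16] (depth 2)
After 'push -5': stack = [11, 16, -5] (depth 3)
After 'rot': stack = [16, -5, 11] (depth 3)
After 'add': stack = [16, 6] (depth 2)
After 'sub': stack = [10] (depth 1)
  ...
After 'push 1': stack = [10, 10, 1] (depth 3)
After 'push 19': stack = [10, 10, 1, 19] (depth 4)
After 'push 1': stack = [10, 10, 1, 19, 1] (depth 5)
After 'mul': stack = [10, 10, 1, 19] (depth 4)
After 'push 15': stack = [10, 10, 1, 19, 15] (depth 5)
After 'neg': stack = [10, 10, 1, 19, -15] (depth 5)
After 'add': stack = [10, 10, 1, 4] (depth 4)
After 'push 3': stack = [10, 10, 1, 4, 3] (depth 5)
After 'div': stack = [10, 10, 1, 1] (depth 4)
After 'add': stack = [10, 10, 2] (depth 3)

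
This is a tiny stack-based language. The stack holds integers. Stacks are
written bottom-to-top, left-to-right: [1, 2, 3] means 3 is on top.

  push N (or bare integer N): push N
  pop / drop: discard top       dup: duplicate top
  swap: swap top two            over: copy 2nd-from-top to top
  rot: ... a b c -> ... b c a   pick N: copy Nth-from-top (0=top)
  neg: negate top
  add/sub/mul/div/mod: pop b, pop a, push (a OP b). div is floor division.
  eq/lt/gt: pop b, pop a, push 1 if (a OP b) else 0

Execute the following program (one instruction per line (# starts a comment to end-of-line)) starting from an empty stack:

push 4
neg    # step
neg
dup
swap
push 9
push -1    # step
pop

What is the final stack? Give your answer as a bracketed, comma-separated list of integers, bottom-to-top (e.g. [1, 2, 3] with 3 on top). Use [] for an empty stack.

After 'push 4': [4]
After 'neg': [-4]
After 'neg': [4]
After 'dup': [4, 4]
After 'swap': [4, 4]
After 'push 9': [4, 4, 9]
After 'push -1': [4, 4, 9, -1]
After 'pop': [4, 4, 9]

Answer: [4, 4, 9]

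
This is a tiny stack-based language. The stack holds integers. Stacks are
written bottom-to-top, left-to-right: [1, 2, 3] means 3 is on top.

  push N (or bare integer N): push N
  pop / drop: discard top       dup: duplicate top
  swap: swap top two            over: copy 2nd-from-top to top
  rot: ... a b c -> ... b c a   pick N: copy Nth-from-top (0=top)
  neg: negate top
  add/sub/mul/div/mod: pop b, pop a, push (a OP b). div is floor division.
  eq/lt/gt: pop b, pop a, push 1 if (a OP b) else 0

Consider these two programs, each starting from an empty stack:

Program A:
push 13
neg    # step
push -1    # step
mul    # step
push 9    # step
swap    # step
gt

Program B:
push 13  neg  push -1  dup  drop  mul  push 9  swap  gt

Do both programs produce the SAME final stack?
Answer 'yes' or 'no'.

Program A trace:
  After 'push 13': [13]
  After 'neg': [-13]
  After 'push -1': [-13, -1]
  After 'mul': [13]
  After 'push 9': [13, 9]
  After 'swap': [9, 13]
  After 'gt': [0]
Program A final stack: [0]

Program B trace:
  After 'push 13': [13]
  After 'neg': [-13]
  After 'push -1': [-13, -1]
  After 'dup': [-13, -1, -1]
  After 'drop': [-13, -1]
  After 'mul': [13]
  After 'push 9': [13, 9]
  After 'swap': [9, 13]
  After 'gt': [0]
Program B final stack: [0]
Same: yes

Answer: yes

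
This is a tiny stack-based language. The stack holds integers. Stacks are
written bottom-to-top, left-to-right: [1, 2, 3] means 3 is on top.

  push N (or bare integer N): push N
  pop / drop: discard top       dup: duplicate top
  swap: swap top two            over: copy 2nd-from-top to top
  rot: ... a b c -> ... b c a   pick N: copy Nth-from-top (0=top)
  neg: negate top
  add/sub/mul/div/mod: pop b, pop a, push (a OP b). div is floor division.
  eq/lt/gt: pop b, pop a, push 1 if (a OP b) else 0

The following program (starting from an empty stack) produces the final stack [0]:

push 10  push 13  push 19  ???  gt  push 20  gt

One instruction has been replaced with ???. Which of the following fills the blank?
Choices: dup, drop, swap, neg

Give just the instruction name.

Answer: drop

Derivation:
Stack before ???: [10, 13, 19]
Stack after ???:  [10, 13]
Checking each choice:
  dup: produces [10, 13, 0]
  drop: MATCH
  swap: produces [10, 0]
  neg: produces [10, 0]


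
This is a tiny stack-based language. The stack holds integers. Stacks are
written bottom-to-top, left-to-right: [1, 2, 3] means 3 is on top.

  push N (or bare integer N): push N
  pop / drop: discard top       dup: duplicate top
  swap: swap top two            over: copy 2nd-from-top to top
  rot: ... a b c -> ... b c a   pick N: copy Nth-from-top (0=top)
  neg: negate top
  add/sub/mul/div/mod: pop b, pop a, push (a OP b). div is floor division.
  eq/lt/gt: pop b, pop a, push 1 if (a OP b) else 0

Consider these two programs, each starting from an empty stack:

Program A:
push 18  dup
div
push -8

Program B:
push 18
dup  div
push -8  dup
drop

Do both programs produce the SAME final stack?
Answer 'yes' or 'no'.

Program A trace:
  After 'push 18': [18]
  After 'dup': [18, 18]
  After 'div': [1]
  After 'push -8': [1, -8]
Program A final stack: [1, -8]

Program B trace:
  After 'push 18': [18]
  After 'dup': [18, 18]
  After 'div': [1]
  After 'push -8': [1, -8]
  After 'dup': [1, -8, -8]
  After 'drop': [1, -8]
Program B final stack: [1, -8]
Same: yes

Answer: yes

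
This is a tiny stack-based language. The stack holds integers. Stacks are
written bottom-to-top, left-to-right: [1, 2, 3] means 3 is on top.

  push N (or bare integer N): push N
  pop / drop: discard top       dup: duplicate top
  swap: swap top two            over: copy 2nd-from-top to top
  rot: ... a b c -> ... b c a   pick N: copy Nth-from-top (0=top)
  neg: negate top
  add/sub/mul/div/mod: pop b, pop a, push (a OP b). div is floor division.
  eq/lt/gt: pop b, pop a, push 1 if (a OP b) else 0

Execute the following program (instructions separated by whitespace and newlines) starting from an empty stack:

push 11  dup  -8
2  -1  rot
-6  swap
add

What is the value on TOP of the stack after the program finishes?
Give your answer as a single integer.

Answer: -14

Derivation:
After 'push 11': [11]
After 'dup': [11, 11]
After 'push -8': [11, 11, -8]
After 'push 2': [11, 11, -8, 2]
After 'push -1': [11, 11, -8, 2, -1]
After 'rot': [11, 11, 2, -1, -8]
After 'push -6': [11, 11, 2, -1, -8, -6]
After 'swap': [11, 11, 2, -1, -6, -8]
After 'add': [11, 11, 2, -1, -14]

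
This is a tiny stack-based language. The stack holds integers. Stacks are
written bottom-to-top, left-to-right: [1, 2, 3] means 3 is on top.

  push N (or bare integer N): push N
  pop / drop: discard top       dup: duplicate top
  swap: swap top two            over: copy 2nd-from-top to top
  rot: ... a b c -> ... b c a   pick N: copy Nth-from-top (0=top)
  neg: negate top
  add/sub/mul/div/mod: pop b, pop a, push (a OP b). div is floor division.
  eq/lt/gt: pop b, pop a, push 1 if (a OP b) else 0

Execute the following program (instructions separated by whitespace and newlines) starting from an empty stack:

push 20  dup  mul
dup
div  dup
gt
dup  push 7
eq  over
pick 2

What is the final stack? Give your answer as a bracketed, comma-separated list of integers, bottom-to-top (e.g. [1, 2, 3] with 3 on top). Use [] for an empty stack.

After 'push 20': [20]
After 'dup': [20, 20]
After 'mul': [400]
After 'dup': [400, 400]
After 'div': [1]
After 'dup': [1, 1]
After 'gt': [0]
After 'dup': [0, 0]
After 'push 7': [0, 0, 7]
After 'eq': [0, 0]
After 'over': [0, 0, 0]
After 'pick 2': [0, 0, 0, 0]

Answer: [0, 0, 0, 0]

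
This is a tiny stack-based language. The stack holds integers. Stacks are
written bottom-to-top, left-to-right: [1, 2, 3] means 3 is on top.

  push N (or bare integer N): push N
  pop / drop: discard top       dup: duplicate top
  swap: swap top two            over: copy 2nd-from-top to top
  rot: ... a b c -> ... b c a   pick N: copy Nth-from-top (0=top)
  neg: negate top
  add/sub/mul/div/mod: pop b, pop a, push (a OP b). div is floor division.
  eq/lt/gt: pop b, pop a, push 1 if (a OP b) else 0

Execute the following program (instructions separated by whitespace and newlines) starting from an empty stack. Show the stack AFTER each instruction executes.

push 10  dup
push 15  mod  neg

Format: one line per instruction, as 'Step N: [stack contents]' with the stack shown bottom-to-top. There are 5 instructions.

Step 1: [10]
Step 2: [10, 10]
Step 3: [10, 10, 15]
Step 4: [10, 10]
Step 5: [10, -10]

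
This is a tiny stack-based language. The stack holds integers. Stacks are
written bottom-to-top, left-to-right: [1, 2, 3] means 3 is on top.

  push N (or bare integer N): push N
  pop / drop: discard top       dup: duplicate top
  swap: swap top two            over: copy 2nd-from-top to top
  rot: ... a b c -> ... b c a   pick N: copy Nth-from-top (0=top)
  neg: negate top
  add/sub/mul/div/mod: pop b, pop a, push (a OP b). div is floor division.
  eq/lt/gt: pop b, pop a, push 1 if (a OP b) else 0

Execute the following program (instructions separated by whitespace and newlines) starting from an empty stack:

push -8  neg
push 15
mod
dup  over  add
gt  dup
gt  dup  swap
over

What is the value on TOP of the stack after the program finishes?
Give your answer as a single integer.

Answer: 0

Derivation:
After 'push -8': [-8]
After 'neg': [8]
After 'push 15': [8, 15]
After 'mod': [8]
After 'dup': [8, 8]
After 'over': [8, 8, 8]
After 'add': [8, 16]
After 'gt': [0]
After 'dup': [0, 0]
After 'gt': [0]
After 'dup': [0, 0]
After 'swap': [0, 0]
After 'over': [0, 0, 0]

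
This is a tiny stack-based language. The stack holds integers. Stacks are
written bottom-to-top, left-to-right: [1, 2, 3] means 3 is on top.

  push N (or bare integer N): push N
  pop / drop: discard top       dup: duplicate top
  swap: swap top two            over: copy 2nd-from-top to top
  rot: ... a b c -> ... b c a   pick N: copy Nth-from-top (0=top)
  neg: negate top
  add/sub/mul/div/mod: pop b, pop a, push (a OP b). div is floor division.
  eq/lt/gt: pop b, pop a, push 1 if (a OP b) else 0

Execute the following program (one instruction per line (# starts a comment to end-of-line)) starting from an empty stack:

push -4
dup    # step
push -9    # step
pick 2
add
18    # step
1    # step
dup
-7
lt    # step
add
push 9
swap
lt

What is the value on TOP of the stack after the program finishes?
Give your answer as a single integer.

After 'push -4': [-4]
After 'dup': [-4, -4]
After 'push -9': [-4, -4, -9]
After 'pick 2': [-4, -4, -9, -4]
After 'add': [-4, -4, -13]
After 'push 18': [-4, -4, -13, 18]
After 'push 1': [-4, -4, -13, 18, 1]
After 'dup': [-4, -4, -13, 18, 1, 1]
After 'push -7': [-4, -4, -13, 18, 1, 1, -7]
After 'lt': [-4, -4, -13, 18, 1, 0]
After 'add': [-4, -4, -13, 18, 1]
After 'push 9': [-4, -4, -13, 18, 1, 9]
After 'swap': [-4, -4, -13, 18, 9, 1]
After 'lt': [-4, -4, -13, 18, 0]

Answer: 0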